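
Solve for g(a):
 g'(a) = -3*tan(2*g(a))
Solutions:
 g(a) = -asin(C1*exp(-6*a))/2 + pi/2
 g(a) = asin(C1*exp(-6*a))/2


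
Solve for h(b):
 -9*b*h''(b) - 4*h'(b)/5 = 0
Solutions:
 h(b) = C1 + C2*b^(41/45)


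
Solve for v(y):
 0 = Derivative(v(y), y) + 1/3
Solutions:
 v(y) = C1 - y/3


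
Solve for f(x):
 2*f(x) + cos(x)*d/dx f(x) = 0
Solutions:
 f(x) = C1*(sin(x) - 1)/(sin(x) + 1)


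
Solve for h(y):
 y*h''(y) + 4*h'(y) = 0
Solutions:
 h(y) = C1 + C2/y^3


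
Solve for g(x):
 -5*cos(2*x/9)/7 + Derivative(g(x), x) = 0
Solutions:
 g(x) = C1 + 45*sin(2*x/9)/14


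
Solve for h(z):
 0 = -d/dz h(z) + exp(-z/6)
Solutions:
 h(z) = C1 - 6*exp(-z/6)


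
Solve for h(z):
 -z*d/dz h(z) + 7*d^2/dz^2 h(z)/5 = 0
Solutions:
 h(z) = C1 + C2*erfi(sqrt(70)*z/14)


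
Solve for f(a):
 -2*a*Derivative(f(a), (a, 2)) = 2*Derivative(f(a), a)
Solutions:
 f(a) = C1 + C2*log(a)


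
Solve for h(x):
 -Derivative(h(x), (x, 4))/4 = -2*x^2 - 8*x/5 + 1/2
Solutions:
 h(x) = C1 + C2*x + C3*x^2 + C4*x^3 + x^6/45 + 4*x^5/75 - x^4/12


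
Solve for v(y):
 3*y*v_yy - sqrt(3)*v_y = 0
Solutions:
 v(y) = C1 + C2*y^(sqrt(3)/3 + 1)


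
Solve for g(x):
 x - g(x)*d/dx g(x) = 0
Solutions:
 g(x) = -sqrt(C1 + x^2)
 g(x) = sqrt(C1 + x^2)


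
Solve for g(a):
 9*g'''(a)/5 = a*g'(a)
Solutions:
 g(a) = C1 + Integral(C2*airyai(15^(1/3)*a/3) + C3*airybi(15^(1/3)*a/3), a)


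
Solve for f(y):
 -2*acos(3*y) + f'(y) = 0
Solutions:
 f(y) = C1 + 2*y*acos(3*y) - 2*sqrt(1 - 9*y^2)/3


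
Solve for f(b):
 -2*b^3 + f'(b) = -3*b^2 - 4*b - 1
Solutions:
 f(b) = C1 + b^4/2 - b^3 - 2*b^2 - b


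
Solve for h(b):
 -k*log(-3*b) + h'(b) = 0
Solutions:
 h(b) = C1 + b*k*log(-b) + b*k*(-1 + log(3))


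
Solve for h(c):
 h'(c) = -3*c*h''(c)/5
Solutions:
 h(c) = C1 + C2/c^(2/3)


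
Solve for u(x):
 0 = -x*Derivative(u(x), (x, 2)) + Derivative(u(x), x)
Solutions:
 u(x) = C1 + C2*x^2


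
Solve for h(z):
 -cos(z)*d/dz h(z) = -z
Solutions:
 h(z) = C1 + Integral(z/cos(z), z)


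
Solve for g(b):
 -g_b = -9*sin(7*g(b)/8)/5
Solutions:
 -9*b/5 + 4*log(cos(7*g(b)/8) - 1)/7 - 4*log(cos(7*g(b)/8) + 1)/7 = C1


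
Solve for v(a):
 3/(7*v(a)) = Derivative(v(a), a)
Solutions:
 v(a) = -sqrt(C1 + 42*a)/7
 v(a) = sqrt(C1 + 42*a)/7


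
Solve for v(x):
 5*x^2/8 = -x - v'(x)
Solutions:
 v(x) = C1 - 5*x^3/24 - x^2/2


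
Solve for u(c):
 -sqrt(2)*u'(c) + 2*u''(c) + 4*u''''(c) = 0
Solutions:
 u(c) = C1 + C2*exp(2^(1/6)*3^(1/3)*c*(-(9 + sqrt(93))^(1/3) + 2^(2/3)*3^(1/3)/(9 + sqrt(93))^(1/3))/12)*sin(6^(1/6)*c*(3*2^(2/3)/(9 + sqrt(93))^(1/3) + 3^(2/3)*(9 + sqrt(93))^(1/3))/12) + C3*exp(2^(1/6)*3^(1/3)*c*(-(9 + sqrt(93))^(1/3) + 2^(2/3)*3^(1/3)/(9 + sqrt(93))^(1/3))/12)*cos(6^(1/6)*c*(3*2^(2/3)/(9 + sqrt(93))^(1/3) + 3^(2/3)*(9 + sqrt(93))^(1/3))/12) + C4*exp(-2^(1/6)*3^(1/3)*c*(-(9 + sqrt(93))^(1/3) + 2^(2/3)*3^(1/3)/(9 + sqrt(93))^(1/3))/6)


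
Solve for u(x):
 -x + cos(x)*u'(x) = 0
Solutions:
 u(x) = C1 + Integral(x/cos(x), x)


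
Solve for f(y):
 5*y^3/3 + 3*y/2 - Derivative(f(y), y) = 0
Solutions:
 f(y) = C1 + 5*y^4/12 + 3*y^2/4


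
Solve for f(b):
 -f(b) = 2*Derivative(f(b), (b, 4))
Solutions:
 f(b) = (C1*sin(2^(1/4)*b/2) + C2*cos(2^(1/4)*b/2))*exp(-2^(1/4)*b/2) + (C3*sin(2^(1/4)*b/2) + C4*cos(2^(1/4)*b/2))*exp(2^(1/4)*b/2)


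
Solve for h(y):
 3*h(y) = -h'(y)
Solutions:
 h(y) = C1*exp(-3*y)


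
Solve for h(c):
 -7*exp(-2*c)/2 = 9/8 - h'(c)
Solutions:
 h(c) = C1 + 9*c/8 - 7*exp(-2*c)/4


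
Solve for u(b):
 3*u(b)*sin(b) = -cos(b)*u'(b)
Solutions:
 u(b) = C1*cos(b)^3


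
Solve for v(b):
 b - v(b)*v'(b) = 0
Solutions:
 v(b) = -sqrt(C1 + b^2)
 v(b) = sqrt(C1 + b^2)


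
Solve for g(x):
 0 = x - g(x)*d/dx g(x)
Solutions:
 g(x) = -sqrt(C1 + x^2)
 g(x) = sqrt(C1 + x^2)


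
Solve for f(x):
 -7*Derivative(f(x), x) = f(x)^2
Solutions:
 f(x) = 7/(C1 + x)


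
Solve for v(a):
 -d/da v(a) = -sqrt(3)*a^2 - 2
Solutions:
 v(a) = C1 + sqrt(3)*a^3/3 + 2*a


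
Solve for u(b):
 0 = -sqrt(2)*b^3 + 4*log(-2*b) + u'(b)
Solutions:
 u(b) = C1 + sqrt(2)*b^4/4 - 4*b*log(-b) + 4*b*(1 - log(2))


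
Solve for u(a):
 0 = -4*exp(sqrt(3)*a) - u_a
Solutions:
 u(a) = C1 - 4*sqrt(3)*exp(sqrt(3)*a)/3


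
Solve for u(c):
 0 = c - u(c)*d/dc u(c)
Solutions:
 u(c) = -sqrt(C1 + c^2)
 u(c) = sqrt(C1 + c^2)


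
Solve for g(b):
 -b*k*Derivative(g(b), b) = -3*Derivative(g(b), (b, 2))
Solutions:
 g(b) = Piecewise((-sqrt(6)*sqrt(pi)*C1*erf(sqrt(6)*b*sqrt(-k)/6)/(2*sqrt(-k)) - C2, (k > 0) | (k < 0)), (-C1*b - C2, True))


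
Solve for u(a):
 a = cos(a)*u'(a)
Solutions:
 u(a) = C1 + Integral(a/cos(a), a)


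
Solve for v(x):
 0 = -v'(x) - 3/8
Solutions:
 v(x) = C1 - 3*x/8


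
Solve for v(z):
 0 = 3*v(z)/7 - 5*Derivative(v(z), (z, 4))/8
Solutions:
 v(z) = C1*exp(-24^(1/4)*35^(3/4)*z/35) + C2*exp(24^(1/4)*35^(3/4)*z/35) + C3*sin(24^(1/4)*35^(3/4)*z/35) + C4*cos(24^(1/4)*35^(3/4)*z/35)


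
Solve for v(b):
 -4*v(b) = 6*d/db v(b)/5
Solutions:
 v(b) = C1*exp(-10*b/3)


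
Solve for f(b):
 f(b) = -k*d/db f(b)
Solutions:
 f(b) = C1*exp(-b/k)


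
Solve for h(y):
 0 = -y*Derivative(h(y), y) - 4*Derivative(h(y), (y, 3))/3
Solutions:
 h(y) = C1 + Integral(C2*airyai(-6^(1/3)*y/2) + C3*airybi(-6^(1/3)*y/2), y)


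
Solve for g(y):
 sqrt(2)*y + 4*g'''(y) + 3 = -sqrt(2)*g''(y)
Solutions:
 g(y) = C1 + C2*y + C3*exp(-sqrt(2)*y/4) - y^3/6 + sqrt(2)*y^2/4


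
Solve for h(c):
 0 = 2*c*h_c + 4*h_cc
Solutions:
 h(c) = C1 + C2*erf(c/2)


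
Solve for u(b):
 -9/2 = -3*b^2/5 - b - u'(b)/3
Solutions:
 u(b) = C1 - 3*b^3/5 - 3*b^2/2 + 27*b/2


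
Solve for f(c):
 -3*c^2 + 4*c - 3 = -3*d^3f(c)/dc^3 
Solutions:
 f(c) = C1 + C2*c + C3*c^2 + c^5/60 - c^4/18 + c^3/6


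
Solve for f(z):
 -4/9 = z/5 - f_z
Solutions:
 f(z) = C1 + z^2/10 + 4*z/9


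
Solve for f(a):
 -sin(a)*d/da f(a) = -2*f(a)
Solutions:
 f(a) = C1*(cos(a) - 1)/(cos(a) + 1)


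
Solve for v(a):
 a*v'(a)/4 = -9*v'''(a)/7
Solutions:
 v(a) = C1 + Integral(C2*airyai(-42^(1/3)*a/6) + C3*airybi(-42^(1/3)*a/6), a)


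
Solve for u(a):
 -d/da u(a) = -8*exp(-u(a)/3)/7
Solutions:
 u(a) = 3*log(C1 + 8*a/21)


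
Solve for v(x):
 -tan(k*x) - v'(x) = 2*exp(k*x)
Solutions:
 v(x) = C1 - 2*Piecewise((exp(k*x)/k, Ne(k, 0)), (x, True)) - Piecewise((-log(cos(k*x))/k, Ne(k, 0)), (0, True))


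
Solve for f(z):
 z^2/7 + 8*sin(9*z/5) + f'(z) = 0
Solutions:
 f(z) = C1 - z^3/21 + 40*cos(9*z/5)/9


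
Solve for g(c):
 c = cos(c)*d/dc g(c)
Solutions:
 g(c) = C1 + Integral(c/cos(c), c)


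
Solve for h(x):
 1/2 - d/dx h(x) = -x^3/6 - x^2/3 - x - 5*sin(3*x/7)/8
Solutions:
 h(x) = C1 + x^4/24 + x^3/9 + x^2/2 + x/2 - 35*cos(3*x/7)/24


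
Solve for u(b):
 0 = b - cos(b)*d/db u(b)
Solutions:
 u(b) = C1 + Integral(b/cos(b), b)


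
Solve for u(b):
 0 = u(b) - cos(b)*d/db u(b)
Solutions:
 u(b) = C1*sqrt(sin(b) + 1)/sqrt(sin(b) - 1)


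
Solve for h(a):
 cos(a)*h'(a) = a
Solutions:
 h(a) = C1 + Integral(a/cos(a), a)


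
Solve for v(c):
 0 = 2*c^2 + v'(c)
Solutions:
 v(c) = C1 - 2*c^3/3


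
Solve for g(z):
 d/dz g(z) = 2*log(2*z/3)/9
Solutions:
 g(z) = C1 + 2*z*log(z)/9 - 2*z*log(3)/9 - 2*z/9 + 2*z*log(2)/9


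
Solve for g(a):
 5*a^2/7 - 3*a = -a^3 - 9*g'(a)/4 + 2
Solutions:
 g(a) = C1 - a^4/9 - 20*a^3/189 + 2*a^2/3 + 8*a/9


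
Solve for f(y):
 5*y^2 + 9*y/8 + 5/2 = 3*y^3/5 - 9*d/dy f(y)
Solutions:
 f(y) = C1 + y^4/60 - 5*y^3/27 - y^2/16 - 5*y/18


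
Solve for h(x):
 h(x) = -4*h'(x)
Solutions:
 h(x) = C1*exp(-x/4)


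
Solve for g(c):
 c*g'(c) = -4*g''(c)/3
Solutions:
 g(c) = C1 + C2*erf(sqrt(6)*c/4)


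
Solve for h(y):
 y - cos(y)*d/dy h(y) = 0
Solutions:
 h(y) = C1 + Integral(y/cos(y), y)


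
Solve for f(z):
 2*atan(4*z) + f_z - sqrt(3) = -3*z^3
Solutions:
 f(z) = C1 - 3*z^4/4 - 2*z*atan(4*z) + sqrt(3)*z + log(16*z^2 + 1)/4


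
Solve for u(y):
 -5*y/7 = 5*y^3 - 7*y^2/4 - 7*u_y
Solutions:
 u(y) = C1 + 5*y^4/28 - y^3/12 + 5*y^2/98


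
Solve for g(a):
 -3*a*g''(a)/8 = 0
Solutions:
 g(a) = C1 + C2*a


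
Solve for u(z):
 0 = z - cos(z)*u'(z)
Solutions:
 u(z) = C1 + Integral(z/cos(z), z)


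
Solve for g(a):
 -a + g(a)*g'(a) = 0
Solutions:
 g(a) = -sqrt(C1 + a^2)
 g(a) = sqrt(C1 + a^2)


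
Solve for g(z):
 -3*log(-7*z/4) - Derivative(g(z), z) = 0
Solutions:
 g(z) = C1 - 3*z*log(-z) + 3*z*(-log(7) + 1 + 2*log(2))


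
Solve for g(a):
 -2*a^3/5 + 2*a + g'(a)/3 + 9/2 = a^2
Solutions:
 g(a) = C1 + 3*a^4/10 + a^3 - 3*a^2 - 27*a/2


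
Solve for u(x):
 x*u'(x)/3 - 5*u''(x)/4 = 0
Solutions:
 u(x) = C1 + C2*erfi(sqrt(30)*x/15)


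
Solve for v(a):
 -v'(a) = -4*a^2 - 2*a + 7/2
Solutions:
 v(a) = C1 + 4*a^3/3 + a^2 - 7*a/2


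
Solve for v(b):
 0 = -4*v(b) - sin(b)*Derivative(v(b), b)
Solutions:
 v(b) = C1*(cos(b)^2 + 2*cos(b) + 1)/(cos(b)^2 - 2*cos(b) + 1)


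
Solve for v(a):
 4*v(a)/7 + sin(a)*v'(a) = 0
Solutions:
 v(a) = C1*(cos(a) + 1)^(2/7)/(cos(a) - 1)^(2/7)


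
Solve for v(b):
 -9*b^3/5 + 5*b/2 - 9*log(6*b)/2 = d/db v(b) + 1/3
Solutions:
 v(b) = C1 - 9*b^4/20 + 5*b^2/4 - 9*b*log(b)/2 - 9*b*log(6)/2 + 25*b/6


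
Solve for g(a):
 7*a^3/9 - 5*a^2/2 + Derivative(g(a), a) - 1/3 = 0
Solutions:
 g(a) = C1 - 7*a^4/36 + 5*a^3/6 + a/3


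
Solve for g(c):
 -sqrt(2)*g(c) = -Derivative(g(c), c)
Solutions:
 g(c) = C1*exp(sqrt(2)*c)


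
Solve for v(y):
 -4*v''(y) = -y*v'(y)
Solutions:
 v(y) = C1 + C2*erfi(sqrt(2)*y/4)


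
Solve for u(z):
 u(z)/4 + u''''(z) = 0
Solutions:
 u(z) = (C1*sin(z/2) + C2*cos(z/2))*exp(-z/2) + (C3*sin(z/2) + C4*cos(z/2))*exp(z/2)


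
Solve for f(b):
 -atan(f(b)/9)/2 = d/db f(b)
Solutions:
 Integral(1/atan(_y/9), (_y, f(b))) = C1 - b/2


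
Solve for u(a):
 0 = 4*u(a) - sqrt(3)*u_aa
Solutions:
 u(a) = C1*exp(-2*3^(3/4)*a/3) + C2*exp(2*3^(3/4)*a/3)


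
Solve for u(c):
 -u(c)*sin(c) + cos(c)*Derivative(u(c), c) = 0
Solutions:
 u(c) = C1/cos(c)


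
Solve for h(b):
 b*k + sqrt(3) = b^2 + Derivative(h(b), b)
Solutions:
 h(b) = C1 - b^3/3 + b^2*k/2 + sqrt(3)*b


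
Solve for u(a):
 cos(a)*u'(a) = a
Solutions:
 u(a) = C1 + Integral(a/cos(a), a)


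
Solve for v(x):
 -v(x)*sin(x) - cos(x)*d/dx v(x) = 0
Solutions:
 v(x) = C1*cos(x)


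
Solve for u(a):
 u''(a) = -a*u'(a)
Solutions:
 u(a) = C1 + C2*erf(sqrt(2)*a/2)


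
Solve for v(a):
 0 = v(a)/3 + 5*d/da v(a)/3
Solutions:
 v(a) = C1*exp(-a/5)


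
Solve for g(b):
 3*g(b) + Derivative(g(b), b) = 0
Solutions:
 g(b) = C1*exp(-3*b)


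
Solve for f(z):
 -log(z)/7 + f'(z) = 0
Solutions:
 f(z) = C1 + z*log(z)/7 - z/7


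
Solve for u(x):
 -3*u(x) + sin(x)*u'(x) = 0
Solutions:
 u(x) = C1*(cos(x) - 1)^(3/2)/(cos(x) + 1)^(3/2)


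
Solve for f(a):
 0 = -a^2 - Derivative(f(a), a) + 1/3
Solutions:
 f(a) = C1 - a^3/3 + a/3


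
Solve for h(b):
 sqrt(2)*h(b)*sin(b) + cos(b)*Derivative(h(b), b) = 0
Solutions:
 h(b) = C1*cos(b)^(sqrt(2))


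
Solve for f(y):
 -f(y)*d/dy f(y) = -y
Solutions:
 f(y) = -sqrt(C1 + y^2)
 f(y) = sqrt(C1 + y^2)


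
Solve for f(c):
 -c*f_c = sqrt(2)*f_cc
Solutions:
 f(c) = C1 + C2*erf(2^(1/4)*c/2)


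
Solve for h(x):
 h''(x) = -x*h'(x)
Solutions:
 h(x) = C1 + C2*erf(sqrt(2)*x/2)


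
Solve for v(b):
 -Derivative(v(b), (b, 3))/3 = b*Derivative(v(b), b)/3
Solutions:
 v(b) = C1 + Integral(C2*airyai(-b) + C3*airybi(-b), b)


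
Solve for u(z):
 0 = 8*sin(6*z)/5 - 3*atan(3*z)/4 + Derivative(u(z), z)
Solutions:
 u(z) = C1 + 3*z*atan(3*z)/4 - log(9*z^2 + 1)/8 + 4*cos(6*z)/15


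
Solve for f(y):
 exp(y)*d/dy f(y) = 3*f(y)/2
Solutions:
 f(y) = C1*exp(-3*exp(-y)/2)


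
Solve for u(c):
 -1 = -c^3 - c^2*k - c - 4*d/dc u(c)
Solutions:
 u(c) = C1 - c^4/16 - c^3*k/12 - c^2/8 + c/4


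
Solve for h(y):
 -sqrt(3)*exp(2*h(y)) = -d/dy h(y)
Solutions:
 h(y) = log(-sqrt(-1/(C1 + sqrt(3)*y))) - log(2)/2
 h(y) = log(-1/(C1 + sqrt(3)*y))/2 - log(2)/2


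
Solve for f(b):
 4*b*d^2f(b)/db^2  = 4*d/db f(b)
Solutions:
 f(b) = C1 + C2*b^2


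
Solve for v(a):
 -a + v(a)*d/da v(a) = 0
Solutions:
 v(a) = -sqrt(C1 + a^2)
 v(a) = sqrt(C1 + a^2)


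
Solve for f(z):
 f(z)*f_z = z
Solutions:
 f(z) = -sqrt(C1 + z^2)
 f(z) = sqrt(C1 + z^2)


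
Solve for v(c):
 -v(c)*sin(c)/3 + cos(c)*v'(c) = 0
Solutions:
 v(c) = C1/cos(c)^(1/3)


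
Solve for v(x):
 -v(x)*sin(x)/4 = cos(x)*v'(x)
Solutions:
 v(x) = C1*cos(x)^(1/4)


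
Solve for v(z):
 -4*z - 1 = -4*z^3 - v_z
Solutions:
 v(z) = C1 - z^4 + 2*z^2 + z


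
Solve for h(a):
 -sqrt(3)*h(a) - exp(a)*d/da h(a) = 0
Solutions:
 h(a) = C1*exp(sqrt(3)*exp(-a))


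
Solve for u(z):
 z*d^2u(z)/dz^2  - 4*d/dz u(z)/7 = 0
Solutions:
 u(z) = C1 + C2*z^(11/7)


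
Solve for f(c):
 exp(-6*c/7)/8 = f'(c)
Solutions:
 f(c) = C1 - 7*exp(-6*c/7)/48


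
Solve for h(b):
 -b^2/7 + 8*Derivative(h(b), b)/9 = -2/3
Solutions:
 h(b) = C1 + 3*b^3/56 - 3*b/4


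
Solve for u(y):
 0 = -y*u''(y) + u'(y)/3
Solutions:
 u(y) = C1 + C2*y^(4/3)


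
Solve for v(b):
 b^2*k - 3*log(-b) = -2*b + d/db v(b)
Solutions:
 v(b) = C1 + b^3*k/3 + b^2 - 3*b*log(-b) + 3*b


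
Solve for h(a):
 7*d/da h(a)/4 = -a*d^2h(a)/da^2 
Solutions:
 h(a) = C1 + C2/a^(3/4)


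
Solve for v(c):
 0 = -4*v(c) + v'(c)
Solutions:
 v(c) = C1*exp(4*c)


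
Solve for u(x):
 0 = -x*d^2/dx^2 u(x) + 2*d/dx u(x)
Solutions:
 u(x) = C1 + C2*x^3


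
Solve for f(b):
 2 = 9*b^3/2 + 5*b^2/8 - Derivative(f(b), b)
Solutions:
 f(b) = C1 + 9*b^4/8 + 5*b^3/24 - 2*b


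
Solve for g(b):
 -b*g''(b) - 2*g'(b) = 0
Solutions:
 g(b) = C1 + C2/b


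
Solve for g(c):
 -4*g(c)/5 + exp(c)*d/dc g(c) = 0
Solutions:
 g(c) = C1*exp(-4*exp(-c)/5)


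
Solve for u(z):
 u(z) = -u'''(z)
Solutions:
 u(z) = C3*exp(-z) + (C1*sin(sqrt(3)*z/2) + C2*cos(sqrt(3)*z/2))*exp(z/2)


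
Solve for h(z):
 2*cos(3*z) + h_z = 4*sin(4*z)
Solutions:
 h(z) = C1 - 2*sin(3*z)/3 - cos(4*z)


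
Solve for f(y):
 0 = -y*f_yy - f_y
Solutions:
 f(y) = C1 + C2*log(y)


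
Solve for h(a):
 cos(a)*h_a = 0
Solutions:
 h(a) = C1


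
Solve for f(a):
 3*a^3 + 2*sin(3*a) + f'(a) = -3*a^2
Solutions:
 f(a) = C1 - 3*a^4/4 - a^3 + 2*cos(3*a)/3


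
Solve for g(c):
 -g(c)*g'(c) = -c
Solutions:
 g(c) = -sqrt(C1 + c^2)
 g(c) = sqrt(C1 + c^2)


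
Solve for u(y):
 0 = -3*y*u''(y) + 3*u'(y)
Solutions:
 u(y) = C1 + C2*y^2


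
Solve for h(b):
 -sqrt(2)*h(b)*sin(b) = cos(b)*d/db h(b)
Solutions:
 h(b) = C1*cos(b)^(sqrt(2))


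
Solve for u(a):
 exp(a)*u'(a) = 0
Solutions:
 u(a) = C1


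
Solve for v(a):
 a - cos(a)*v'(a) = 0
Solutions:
 v(a) = C1 + Integral(a/cos(a), a)


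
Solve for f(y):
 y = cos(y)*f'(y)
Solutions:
 f(y) = C1 + Integral(y/cos(y), y)


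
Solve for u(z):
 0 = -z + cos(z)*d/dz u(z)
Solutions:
 u(z) = C1 + Integral(z/cos(z), z)


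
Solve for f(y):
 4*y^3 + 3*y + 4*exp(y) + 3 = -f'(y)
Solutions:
 f(y) = C1 - y^4 - 3*y^2/2 - 3*y - 4*exp(y)


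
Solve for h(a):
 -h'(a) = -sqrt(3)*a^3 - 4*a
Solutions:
 h(a) = C1 + sqrt(3)*a^4/4 + 2*a^2


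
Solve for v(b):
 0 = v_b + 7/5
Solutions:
 v(b) = C1 - 7*b/5


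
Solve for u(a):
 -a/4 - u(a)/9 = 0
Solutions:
 u(a) = -9*a/4


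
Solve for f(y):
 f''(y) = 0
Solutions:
 f(y) = C1 + C2*y


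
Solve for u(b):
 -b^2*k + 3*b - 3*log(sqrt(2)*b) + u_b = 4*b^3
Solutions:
 u(b) = C1 + b^4 + b^3*k/3 - 3*b^2/2 + 3*b*log(b) - 3*b + 3*b*log(2)/2


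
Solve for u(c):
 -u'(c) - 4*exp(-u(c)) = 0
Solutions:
 u(c) = log(C1 - 4*c)


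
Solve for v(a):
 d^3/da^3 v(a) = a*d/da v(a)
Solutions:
 v(a) = C1 + Integral(C2*airyai(a) + C3*airybi(a), a)


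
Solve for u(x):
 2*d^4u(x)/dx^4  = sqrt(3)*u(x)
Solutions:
 u(x) = C1*exp(-2^(3/4)*3^(1/8)*x/2) + C2*exp(2^(3/4)*3^(1/8)*x/2) + C3*sin(2^(3/4)*3^(1/8)*x/2) + C4*cos(2^(3/4)*3^(1/8)*x/2)


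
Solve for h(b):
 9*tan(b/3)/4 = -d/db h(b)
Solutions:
 h(b) = C1 + 27*log(cos(b/3))/4


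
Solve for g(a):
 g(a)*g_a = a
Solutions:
 g(a) = -sqrt(C1 + a^2)
 g(a) = sqrt(C1 + a^2)


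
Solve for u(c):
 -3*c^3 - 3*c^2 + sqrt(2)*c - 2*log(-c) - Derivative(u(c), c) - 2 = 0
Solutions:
 u(c) = C1 - 3*c^4/4 - c^3 + sqrt(2)*c^2/2 - 2*c*log(-c)


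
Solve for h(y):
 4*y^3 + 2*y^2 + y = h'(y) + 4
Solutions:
 h(y) = C1 + y^4 + 2*y^3/3 + y^2/2 - 4*y


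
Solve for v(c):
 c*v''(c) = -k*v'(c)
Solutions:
 v(c) = C1 + c^(1 - re(k))*(C2*sin(log(c)*Abs(im(k))) + C3*cos(log(c)*im(k)))


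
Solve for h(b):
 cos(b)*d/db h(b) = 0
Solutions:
 h(b) = C1


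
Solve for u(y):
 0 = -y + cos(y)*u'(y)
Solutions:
 u(y) = C1 + Integral(y/cos(y), y)


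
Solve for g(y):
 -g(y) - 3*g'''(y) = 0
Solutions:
 g(y) = C3*exp(-3^(2/3)*y/3) + (C1*sin(3^(1/6)*y/2) + C2*cos(3^(1/6)*y/2))*exp(3^(2/3)*y/6)


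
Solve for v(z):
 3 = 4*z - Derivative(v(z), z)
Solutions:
 v(z) = C1 + 2*z^2 - 3*z


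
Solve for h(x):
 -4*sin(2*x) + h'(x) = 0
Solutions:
 h(x) = C1 - 2*cos(2*x)


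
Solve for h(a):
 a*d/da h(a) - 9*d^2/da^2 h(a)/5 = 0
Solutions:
 h(a) = C1 + C2*erfi(sqrt(10)*a/6)


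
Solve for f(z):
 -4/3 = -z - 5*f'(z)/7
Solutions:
 f(z) = C1 - 7*z^2/10 + 28*z/15


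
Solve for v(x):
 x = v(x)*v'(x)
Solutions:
 v(x) = -sqrt(C1 + x^2)
 v(x) = sqrt(C1 + x^2)


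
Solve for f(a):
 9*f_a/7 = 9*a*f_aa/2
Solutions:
 f(a) = C1 + C2*a^(9/7)


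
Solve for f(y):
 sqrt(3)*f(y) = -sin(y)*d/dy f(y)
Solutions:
 f(y) = C1*(cos(y) + 1)^(sqrt(3)/2)/(cos(y) - 1)^(sqrt(3)/2)


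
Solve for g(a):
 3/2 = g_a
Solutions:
 g(a) = C1 + 3*a/2


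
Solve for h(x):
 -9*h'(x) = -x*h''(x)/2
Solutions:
 h(x) = C1 + C2*x^19


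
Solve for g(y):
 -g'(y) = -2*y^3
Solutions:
 g(y) = C1 + y^4/2


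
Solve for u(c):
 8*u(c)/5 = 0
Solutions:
 u(c) = 0


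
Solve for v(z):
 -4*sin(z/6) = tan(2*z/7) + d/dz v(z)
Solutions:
 v(z) = C1 + 7*log(cos(2*z/7))/2 + 24*cos(z/6)


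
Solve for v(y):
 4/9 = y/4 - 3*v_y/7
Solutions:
 v(y) = C1 + 7*y^2/24 - 28*y/27


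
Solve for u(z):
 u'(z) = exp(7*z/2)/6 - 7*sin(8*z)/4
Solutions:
 u(z) = C1 + exp(7*z/2)/21 + 7*cos(8*z)/32


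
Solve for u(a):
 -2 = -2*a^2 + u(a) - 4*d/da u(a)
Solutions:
 u(a) = C1*exp(a/4) + 2*a^2 + 16*a + 62


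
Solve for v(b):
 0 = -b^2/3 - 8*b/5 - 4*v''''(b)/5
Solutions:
 v(b) = C1 + C2*b + C3*b^2 + C4*b^3 - b^6/864 - b^5/60


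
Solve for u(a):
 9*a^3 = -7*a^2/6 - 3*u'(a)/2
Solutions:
 u(a) = C1 - 3*a^4/2 - 7*a^3/27


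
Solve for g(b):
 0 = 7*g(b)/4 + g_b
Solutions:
 g(b) = C1*exp(-7*b/4)


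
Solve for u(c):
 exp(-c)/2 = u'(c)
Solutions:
 u(c) = C1 - exp(-c)/2


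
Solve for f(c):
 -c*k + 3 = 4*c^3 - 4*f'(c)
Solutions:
 f(c) = C1 + c^4/4 + c^2*k/8 - 3*c/4


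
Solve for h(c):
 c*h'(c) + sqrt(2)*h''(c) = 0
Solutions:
 h(c) = C1 + C2*erf(2^(1/4)*c/2)


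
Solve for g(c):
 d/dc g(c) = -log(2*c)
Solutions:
 g(c) = C1 - c*log(c) - c*log(2) + c


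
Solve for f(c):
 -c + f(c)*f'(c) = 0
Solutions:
 f(c) = -sqrt(C1 + c^2)
 f(c) = sqrt(C1 + c^2)


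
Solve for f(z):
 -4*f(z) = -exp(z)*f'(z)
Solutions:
 f(z) = C1*exp(-4*exp(-z))


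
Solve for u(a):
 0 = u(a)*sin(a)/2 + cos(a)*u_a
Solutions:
 u(a) = C1*sqrt(cos(a))


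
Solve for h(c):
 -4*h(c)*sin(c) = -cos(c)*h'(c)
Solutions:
 h(c) = C1/cos(c)^4


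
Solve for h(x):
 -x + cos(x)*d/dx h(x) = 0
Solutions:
 h(x) = C1 + Integral(x/cos(x), x)


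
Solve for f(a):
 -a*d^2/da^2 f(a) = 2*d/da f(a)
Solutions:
 f(a) = C1 + C2/a


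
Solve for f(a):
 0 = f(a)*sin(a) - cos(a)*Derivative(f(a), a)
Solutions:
 f(a) = C1/cos(a)


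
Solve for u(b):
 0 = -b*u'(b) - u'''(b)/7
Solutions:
 u(b) = C1 + Integral(C2*airyai(-7^(1/3)*b) + C3*airybi(-7^(1/3)*b), b)


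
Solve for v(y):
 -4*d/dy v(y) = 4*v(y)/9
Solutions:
 v(y) = C1*exp(-y/9)


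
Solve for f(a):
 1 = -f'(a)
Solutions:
 f(a) = C1 - a


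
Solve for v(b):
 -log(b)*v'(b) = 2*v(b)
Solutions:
 v(b) = C1*exp(-2*li(b))


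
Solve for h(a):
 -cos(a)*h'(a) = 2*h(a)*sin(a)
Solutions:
 h(a) = C1*cos(a)^2


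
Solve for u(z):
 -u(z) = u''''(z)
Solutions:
 u(z) = (C1*sin(sqrt(2)*z/2) + C2*cos(sqrt(2)*z/2))*exp(-sqrt(2)*z/2) + (C3*sin(sqrt(2)*z/2) + C4*cos(sqrt(2)*z/2))*exp(sqrt(2)*z/2)


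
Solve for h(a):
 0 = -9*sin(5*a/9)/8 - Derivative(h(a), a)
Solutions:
 h(a) = C1 + 81*cos(5*a/9)/40


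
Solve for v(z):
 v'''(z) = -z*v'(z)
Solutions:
 v(z) = C1 + Integral(C2*airyai(-z) + C3*airybi(-z), z)


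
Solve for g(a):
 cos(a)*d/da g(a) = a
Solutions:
 g(a) = C1 + Integral(a/cos(a), a)


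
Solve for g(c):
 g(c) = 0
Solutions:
 g(c) = 0


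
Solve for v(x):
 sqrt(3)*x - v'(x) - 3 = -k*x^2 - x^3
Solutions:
 v(x) = C1 + k*x^3/3 + x^4/4 + sqrt(3)*x^2/2 - 3*x


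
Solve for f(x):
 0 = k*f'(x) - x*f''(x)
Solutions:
 f(x) = C1 + x^(re(k) + 1)*(C2*sin(log(x)*Abs(im(k))) + C3*cos(log(x)*im(k)))


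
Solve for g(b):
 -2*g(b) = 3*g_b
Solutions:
 g(b) = C1*exp(-2*b/3)


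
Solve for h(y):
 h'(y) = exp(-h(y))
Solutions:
 h(y) = log(C1 + y)


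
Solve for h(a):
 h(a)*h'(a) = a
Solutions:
 h(a) = -sqrt(C1 + a^2)
 h(a) = sqrt(C1 + a^2)


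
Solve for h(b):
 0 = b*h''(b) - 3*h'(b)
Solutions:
 h(b) = C1 + C2*b^4


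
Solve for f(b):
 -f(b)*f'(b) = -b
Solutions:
 f(b) = -sqrt(C1 + b^2)
 f(b) = sqrt(C1 + b^2)


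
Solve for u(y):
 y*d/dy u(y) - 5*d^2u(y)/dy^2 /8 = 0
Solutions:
 u(y) = C1 + C2*erfi(2*sqrt(5)*y/5)


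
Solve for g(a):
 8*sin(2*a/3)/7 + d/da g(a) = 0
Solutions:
 g(a) = C1 + 12*cos(2*a/3)/7


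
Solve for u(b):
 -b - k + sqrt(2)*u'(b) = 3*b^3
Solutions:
 u(b) = C1 + 3*sqrt(2)*b^4/8 + sqrt(2)*b^2/4 + sqrt(2)*b*k/2


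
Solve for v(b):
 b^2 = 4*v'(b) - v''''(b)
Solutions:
 v(b) = C1 + C4*exp(2^(2/3)*b) + b^3/12 + (C2*sin(2^(2/3)*sqrt(3)*b/2) + C3*cos(2^(2/3)*sqrt(3)*b/2))*exp(-2^(2/3)*b/2)


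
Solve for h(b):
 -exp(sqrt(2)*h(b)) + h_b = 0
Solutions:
 h(b) = sqrt(2)*(2*log(-1/(C1 + b)) - log(2))/4


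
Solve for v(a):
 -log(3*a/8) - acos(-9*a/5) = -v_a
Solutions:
 v(a) = C1 + a*log(a) + a*acos(-9*a/5) - 3*a*log(2) - a + a*log(3) + sqrt(25 - 81*a^2)/9


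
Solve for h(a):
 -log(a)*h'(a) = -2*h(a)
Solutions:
 h(a) = C1*exp(2*li(a))


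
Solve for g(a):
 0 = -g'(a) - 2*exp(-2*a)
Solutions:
 g(a) = C1 + exp(-2*a)


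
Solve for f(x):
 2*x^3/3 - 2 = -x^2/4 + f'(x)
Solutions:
 f(x) = C1 + x^4/6 + x^3/12 - 2*x


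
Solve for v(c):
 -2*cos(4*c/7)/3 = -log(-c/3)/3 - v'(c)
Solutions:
 v(c) = C1 - c*log(-c)/3 + c/3 + c*log(3)/3 + 7*sin(4*c/7)/6


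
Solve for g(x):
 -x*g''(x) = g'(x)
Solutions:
 g(x) = C1 + C2*log(x)


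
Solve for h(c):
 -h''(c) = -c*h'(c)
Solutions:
 h(c) = C1 + C2*erfi(sqrt(2)*c/2)


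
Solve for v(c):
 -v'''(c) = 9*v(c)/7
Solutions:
 v(c) = C3*exp(-21^(2/3)*c/7) + (C1*sin(3*3^(1/6)*7^(2/3)*c/14) + C2*cos(3*3^(1/6)*7^(2/3)*c/14))*exp(21^(2/3)*c/14)


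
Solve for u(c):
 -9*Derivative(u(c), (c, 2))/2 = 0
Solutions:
 u(c) = C1 + C2*c


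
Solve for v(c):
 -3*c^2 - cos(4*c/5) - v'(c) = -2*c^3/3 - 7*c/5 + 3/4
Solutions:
 v(c) = C1 + c^4/6 - c^3 + 7*c^2/10 - 3*c/4 - 5*sin(4*c/5)/4


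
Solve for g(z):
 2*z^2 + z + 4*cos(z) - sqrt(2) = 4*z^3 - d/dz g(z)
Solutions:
 g(z) = C1 + z^4 - 2*z^3/3 - z^2/2 + sqrt(2)*z - 4*sin(z)


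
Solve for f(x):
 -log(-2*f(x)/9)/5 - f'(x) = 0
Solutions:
 5*Integral(1/(log(-_y) - 2*log(3) + log(2)), (_y, f(x))) = C1 - x


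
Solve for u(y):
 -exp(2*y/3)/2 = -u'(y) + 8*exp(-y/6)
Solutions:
 u(y) = C1 + 3*exp(2*y/3)/4 - 48*exp(-y/6)


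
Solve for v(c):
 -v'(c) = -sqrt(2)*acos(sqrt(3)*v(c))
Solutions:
 Integral(1/acos(sqrt(3)*_y), (_y, v(c))) = C1 + sqrt(2)*c


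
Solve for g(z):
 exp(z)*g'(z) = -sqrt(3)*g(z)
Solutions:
 g(z) = C1*exp(sqrt(3)*exp(-z))


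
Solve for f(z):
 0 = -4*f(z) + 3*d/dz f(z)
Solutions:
 f(z) = C1*exp(4*z/3)


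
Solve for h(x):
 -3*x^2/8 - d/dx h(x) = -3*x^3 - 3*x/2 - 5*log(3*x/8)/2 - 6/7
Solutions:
 h(x) = C1 + 3*x^4/4 - x^3/8 + 3*x^2/4 + 5*x*log(x)/2 - 8*x*log(2) - 23*x/14 + x*log(6)/2 + 2*x*log(3)


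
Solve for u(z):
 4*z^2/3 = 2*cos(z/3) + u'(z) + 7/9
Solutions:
 u(z) = C1 + 4*z^3/9 - 7*z/9 - 6*sin(z/3)


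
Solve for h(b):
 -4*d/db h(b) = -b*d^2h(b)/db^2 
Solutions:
 h(b) = C1 + C2*b^5


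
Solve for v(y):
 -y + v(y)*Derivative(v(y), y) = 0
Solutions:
 v(y) = -sqrt(C1 + y^2)
 v(y) = sqrt(C1 + y^2)


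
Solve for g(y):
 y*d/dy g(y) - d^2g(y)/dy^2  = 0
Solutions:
 g(y) = C1 + C2*erfi(sqrt(2)*y/2)


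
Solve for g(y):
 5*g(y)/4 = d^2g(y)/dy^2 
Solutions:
 g(y) = C1*exp(-sqrt(5)*y/2) + C2*exp(sqrt(5)*y/2)


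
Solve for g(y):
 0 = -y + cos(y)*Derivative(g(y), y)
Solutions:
 g(y) = C1 + Integral(y/cos(y), y)


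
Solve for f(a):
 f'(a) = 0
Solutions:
 f(a) = C1


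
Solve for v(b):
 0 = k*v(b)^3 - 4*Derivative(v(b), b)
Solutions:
 v(b) = -sqrt(2)*sqrt(-1/(C1 + b*k))
 v(b) = sqrt(2)*sqrt(-1/(C1 + b*k))


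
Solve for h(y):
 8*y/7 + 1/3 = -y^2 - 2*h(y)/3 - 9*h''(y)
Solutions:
 h(y) = C1*sin(sqrt(6)*y/9) + C2*cos(sqrt(6)*y/9) - 3*y^2/2 - 12*y/7 + 40


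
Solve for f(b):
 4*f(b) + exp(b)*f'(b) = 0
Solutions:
 f(b) = C1*exp(4*exp(-b))


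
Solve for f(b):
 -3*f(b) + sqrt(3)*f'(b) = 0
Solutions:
 f(b) = C1*exp(sqrt(3)*b)


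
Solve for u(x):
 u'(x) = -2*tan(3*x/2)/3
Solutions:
 u(x) = C1 + 4*log(cos(3*x/2))/9


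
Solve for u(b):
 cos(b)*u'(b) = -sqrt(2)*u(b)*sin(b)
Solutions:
 u(b) = C1*cos(b)^(sqrt(2))


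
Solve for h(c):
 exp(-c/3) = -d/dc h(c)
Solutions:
 h(c) = C1 + 3*exp(-c/3)


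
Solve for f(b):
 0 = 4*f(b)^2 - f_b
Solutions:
 f(b) = -1/(C1 + 4*b)


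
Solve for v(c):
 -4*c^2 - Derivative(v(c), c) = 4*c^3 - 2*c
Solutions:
 v(c) = C1 - c^4 - 4*c^3/3 + c^2


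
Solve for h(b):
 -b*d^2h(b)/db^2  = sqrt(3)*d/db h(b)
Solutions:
 h(b) = C1 + C2*b^(1 - sqrt(3))


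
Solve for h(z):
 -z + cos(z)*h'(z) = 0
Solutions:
 h(z) = C1 + Integral(z/cos(z), z)


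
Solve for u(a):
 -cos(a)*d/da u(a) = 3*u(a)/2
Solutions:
 u(a) = C1*(sin(a) - 1)^(3/4)/(sin(a) + 1)^(3/4)


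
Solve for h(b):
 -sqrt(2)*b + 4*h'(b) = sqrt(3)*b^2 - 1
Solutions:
 h(b) = C1 + sqrt(3)*b^3/12 + sqrt(2)*b^2/8 - b/4


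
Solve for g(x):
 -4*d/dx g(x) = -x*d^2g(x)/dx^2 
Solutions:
 g(x) = C1 + C2*x^5


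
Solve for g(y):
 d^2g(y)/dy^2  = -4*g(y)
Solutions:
 g(y) = C1*sin(2*y) + C2*cos(2*y)


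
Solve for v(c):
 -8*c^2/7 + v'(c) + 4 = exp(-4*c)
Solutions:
 v(c) = C1 + 8*c^3/21 - 4*c - exp(-4*c)/4


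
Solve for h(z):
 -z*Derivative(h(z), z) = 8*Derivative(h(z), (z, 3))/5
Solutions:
 h(z) = C1 + Integral(C2*airyai(-5^(1/3)*z/2) + C3*airybi(-5^(1/3)*z/2), z)


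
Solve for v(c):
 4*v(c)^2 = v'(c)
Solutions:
 v(c) = -1/(C1 + 4*c)


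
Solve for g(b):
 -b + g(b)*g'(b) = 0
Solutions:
 g(b) = -sqrt(C1 + b^2)
 g(b) = sqrt(C1 + b^2)


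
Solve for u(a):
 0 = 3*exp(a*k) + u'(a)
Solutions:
 u(a) = C1 - 3*exp(a*k)/k


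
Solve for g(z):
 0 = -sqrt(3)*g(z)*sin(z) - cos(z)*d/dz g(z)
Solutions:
 g(z) = C1*cos(z)^(sqrt(3))


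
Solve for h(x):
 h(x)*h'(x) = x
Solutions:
 h(x) = -sqrt(C1 + x^2)
 h(x) = sqrt(C1 + x^2)


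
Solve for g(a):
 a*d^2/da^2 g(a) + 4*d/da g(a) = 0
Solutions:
 g(a) = C1 + C2/a^3


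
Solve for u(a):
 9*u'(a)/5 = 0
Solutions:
 u(a) = C1


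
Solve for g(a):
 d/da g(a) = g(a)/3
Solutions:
 g(a) = C1*exp(a/3)


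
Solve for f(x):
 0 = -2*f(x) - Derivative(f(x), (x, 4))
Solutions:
 f(x) = (C1*sin(2^(3/4)*x/2) + C2*cos(2^(3/4)*x/2))*exp(-2^(3/4)*x/2) + (C3*sin(2^(3/4)*x/2) + C4*cos(2^(3/4)*x/2))*exp(2^(3/4)*x/2)


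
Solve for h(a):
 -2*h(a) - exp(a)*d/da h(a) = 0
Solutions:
 h(a) = C1*exp(2*exp(-a))


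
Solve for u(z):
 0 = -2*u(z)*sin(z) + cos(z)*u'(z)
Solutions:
 u(z) = C1/cos(z)^2


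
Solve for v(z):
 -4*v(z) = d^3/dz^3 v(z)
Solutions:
 v(z) = C3*exp(-2^(2/3)*z) + (C1*sin(2^(2/3)*sqrt(3)*z/2) + C2*cos(2^(2/3)*sqrt(3)*z/2))*exp(2^(2/3)*z/2)


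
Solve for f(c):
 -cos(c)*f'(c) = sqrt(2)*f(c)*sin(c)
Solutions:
 f(c) = C1*cos(c)^(sqrt(2))


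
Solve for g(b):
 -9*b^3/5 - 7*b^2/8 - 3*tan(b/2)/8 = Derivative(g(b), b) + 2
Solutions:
 g(b) = C1 - 9*b^4/20 - 7*b^3/24 - 2*b + 3*log(cos(b/2))/4


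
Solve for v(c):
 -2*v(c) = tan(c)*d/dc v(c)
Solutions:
 v(c) = C1/sin(c)^2


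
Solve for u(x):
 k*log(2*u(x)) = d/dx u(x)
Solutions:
 Integral(1/(log(_y) + log(2)), (_y, u(x))) = C1 + k*x


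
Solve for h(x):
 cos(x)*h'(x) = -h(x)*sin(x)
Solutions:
 h(x) = C1*cos(x)


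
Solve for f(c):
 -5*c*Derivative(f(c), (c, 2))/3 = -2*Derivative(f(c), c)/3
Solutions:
 f(c) = C1 + C2*c^(7/5)


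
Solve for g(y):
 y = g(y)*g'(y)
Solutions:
 g(y) = -sqrt(C1 + y^2)
 g(y) = sqrt(C1 + y^2)


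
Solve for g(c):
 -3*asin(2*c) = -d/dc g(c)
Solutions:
 g(c) = C1 + 3*c*asin(2*c) + 3*sqrt(1 - 4*c^2)/2


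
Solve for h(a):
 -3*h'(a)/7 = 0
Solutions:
 h(a) = C1


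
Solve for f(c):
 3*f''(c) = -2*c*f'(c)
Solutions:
 f(c) = C1 + C2*erf(sqrt(3)*c/3)


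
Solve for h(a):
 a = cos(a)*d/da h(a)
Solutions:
 h(a) = C1 + Integral(a/cos(a), a)


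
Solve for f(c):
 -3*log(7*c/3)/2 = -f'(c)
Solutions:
 f(c) = C1 + 3*c*log(c)/2 - 3*c*log(3)/2 - 3*c/2 + 3*c*log(7)/2


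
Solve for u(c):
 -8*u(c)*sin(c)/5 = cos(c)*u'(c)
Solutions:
 u(c) = C1*cos(c)^(8/5)


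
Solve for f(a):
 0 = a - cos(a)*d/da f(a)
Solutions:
 f(a) = C1 + Integral(a/cos(a), a)


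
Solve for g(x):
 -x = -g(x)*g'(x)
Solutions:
 g(x) = -sqrt(C1 + x^2)
 g(x) = sqrt(C1 + x^2)


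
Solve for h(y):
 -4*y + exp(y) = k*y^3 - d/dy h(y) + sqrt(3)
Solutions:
 h(y) = C1 + k*y^4/4 + 2*y^2 + sqrt(3)*y - exp(y)


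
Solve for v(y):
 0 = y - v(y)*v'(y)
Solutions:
 v(y) = -sqrt(C1 + y^2)
 v(y) = sqrt(C1 + y^2)


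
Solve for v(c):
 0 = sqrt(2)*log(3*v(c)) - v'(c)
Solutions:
 -sqrt(2)*Integral(1/(log(_y) + log(3)), (_y, v(c)))/2 = C1 - c


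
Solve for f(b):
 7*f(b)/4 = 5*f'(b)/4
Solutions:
 f(b) = C1*exp(7*b/5)


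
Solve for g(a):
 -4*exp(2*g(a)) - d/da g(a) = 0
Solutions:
 g(a) = log(-sqrt(-1/(C1 - 4*a))) - log(2)/2
 g(a) = log(-1/(C1 - 4*a))/2 - log(2)/2


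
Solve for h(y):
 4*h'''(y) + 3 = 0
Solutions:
 h(y) = C1 + C2*y + C3*y^2 - y^3/8


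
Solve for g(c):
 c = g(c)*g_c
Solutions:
 g(c) = -sqrt(C1 + c^2)
 g(c) = sqrt(C1 + c^2)


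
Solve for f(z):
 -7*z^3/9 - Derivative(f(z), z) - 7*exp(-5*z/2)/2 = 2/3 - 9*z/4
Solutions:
 f(z) = C1 - 7*z^4/36 + 9*z^2/8 - 2*z/3 + 7*exp(-5*z/2)/5


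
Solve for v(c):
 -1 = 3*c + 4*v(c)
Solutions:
 v(c) = -3*c/4 - 1/4


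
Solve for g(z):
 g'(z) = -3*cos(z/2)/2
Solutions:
 g(z) = C1 - 3*sin(z/2)


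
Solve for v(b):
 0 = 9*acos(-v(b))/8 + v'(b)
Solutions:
 Integral(1/acos(-_y), (_y, v(b))) = C1 - 9*b/8


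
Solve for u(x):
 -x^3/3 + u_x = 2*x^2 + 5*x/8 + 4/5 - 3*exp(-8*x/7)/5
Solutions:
 u(x) = C1 + x^4/12 + 2*x^3/3 + 5*x^2/16 + 4*x/5 + 21*exp(-8*x/7)/40


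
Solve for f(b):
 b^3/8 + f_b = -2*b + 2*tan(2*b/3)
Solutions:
 f(b) = C1 - b^4/32 - b^2 - 3*log(cos(2*b/3))


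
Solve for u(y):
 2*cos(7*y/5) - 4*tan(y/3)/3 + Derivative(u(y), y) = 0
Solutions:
 u(y) = C1 - 4*log(cos(y/3)) - 10*sin(7*y/5)/7


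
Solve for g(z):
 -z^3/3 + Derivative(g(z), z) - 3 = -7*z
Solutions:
 g(z) = C1 + z^4/12 - 7*z^2/2 + 3*z


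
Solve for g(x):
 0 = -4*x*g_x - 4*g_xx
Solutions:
 g(x) = C1 + C2*erf(sqrt(2)*x/2)


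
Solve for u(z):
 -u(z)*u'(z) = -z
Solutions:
 u(z) = -sqrt(C1 + z^2)
 u(z) = sqrt(C1 + z^2)


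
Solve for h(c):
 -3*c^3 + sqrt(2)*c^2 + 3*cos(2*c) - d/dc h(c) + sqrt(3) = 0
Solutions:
 h(c) = C1 - 3*c^4/4 + sqrt(2)*c^3/3 + sqrt(3)*c + 3*sin(2*c)/2


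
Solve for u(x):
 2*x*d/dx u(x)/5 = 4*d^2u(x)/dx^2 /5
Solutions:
 u(x) = C1 + C2*erfi(x/2)


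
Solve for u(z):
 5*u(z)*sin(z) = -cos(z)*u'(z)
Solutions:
 u(z) = C1*cos(z)^5


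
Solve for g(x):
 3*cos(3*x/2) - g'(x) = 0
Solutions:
 g(x) = C1 + 2*sin(3*x/2)


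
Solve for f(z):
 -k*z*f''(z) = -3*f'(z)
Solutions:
 f(z) = C1 + z^(((re(k) + 3)*re(k) + im(k)^2)/(re(k)^2 + im(k)^2))*(C2*sin(3*log(z)*Abs(im(k))/(re(k)^2 + im(k)^2)) + C3*cos(3*log(z)*im(k)/(re(k)^2 + im(k)^2)))


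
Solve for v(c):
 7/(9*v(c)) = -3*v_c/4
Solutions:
 v(c) = -sqrt(C1 - 168*c)/9
 v(c) = sqrt(C1 - 168*c)/9


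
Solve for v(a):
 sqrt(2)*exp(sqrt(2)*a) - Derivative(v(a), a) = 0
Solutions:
 v(a) = C1 + exp(sqrt(2)*a)


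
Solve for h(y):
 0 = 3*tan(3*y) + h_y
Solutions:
 h(y) = C1 + log(cos(3*y))


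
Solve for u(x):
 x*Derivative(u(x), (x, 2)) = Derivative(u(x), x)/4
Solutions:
 u(x) = C1 + C2*x^(5/4)


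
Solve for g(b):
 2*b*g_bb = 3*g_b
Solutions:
 g(b) = C1 + C2*b^(5/2)


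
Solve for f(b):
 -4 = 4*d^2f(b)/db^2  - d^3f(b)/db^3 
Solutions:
 f(b) = C1 + C2*b + C3*exp(4*b) - b^2/2


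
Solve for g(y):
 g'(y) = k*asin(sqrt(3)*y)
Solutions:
 g(y) = C1 + k*(y*asin(sqrt(3)*y) + sqrt(3)*sqrt(1 - 3*y^2)/3)


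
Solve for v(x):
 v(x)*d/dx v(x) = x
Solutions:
 v(x) = -sqrt(C1 + x^2)
 v(x) = sqrt(C1 + x^2)


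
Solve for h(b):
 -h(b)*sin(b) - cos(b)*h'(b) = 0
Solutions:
 h(b) = C1*cos(b)


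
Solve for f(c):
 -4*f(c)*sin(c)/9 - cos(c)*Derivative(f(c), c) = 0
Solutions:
 f(c) = C1*cos(c)^(4/9)


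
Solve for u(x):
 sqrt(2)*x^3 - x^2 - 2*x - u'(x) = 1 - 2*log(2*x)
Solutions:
 u(x) = C1 + sqrt(2)*x^4/4 - x^3/3 - x^2 + 2*x*log(x) - 3*x + x*log(4)


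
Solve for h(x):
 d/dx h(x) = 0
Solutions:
 h(x) = C1


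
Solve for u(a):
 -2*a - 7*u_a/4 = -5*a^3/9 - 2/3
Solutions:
 u(a) = C1 + 5*a^4/63 - 4*a^2/7 + 8*a/21


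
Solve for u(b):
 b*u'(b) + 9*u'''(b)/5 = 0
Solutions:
 u(b) = C1 + Integral(C2*airyai(-15^(1/3)*b/3) + C3*airybi(-15^(1/3)*b/3), b)


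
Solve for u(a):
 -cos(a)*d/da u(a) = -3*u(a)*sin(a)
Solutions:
 u(a) = C1/cos(a)^3


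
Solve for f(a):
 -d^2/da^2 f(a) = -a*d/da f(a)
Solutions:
 f(a) = C1 + C2*erfi(sqrt(2)*a/2)


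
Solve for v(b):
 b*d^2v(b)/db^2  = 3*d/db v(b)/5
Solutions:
 v(b) = C1 + C2*b^(8/5)


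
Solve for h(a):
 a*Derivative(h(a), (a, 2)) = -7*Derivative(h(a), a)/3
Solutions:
 h(a) = C1 + C2/a^(4/3)


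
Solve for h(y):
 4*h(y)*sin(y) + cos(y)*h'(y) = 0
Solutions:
 h(y) = C1*cos(y)^4


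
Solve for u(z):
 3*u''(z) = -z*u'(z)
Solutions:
 u(z) = C1 + C2*erf(sqrt(6)*z/6)


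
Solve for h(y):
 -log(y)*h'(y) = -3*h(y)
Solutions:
 h(y) = C1*exp(3*li(y))


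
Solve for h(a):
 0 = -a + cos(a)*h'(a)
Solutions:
 h(a) = C1 + Integral(a/cos(a), a)


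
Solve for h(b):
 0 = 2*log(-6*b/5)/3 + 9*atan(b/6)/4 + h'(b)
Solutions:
 h(b) = C1 - 2*b*log(-b)/3 - 9*b*atan(b/6)/4 - 2*b*log(6)/3 + 2*b/3 + 2*b*log(5)/3 + 27*log(b^2 + 36)/4


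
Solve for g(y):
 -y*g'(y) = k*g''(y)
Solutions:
 g(y) = C1 + C2*sqrt(k)*erf(sqrt(2)*y*sqrt(1/k)/2)


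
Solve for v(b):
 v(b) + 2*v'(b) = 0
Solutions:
 v(b) = C1*exp(-b/2)


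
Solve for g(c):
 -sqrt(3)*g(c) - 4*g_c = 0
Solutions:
 g(c) = C1*exp(-sqrt(3)*c/4)


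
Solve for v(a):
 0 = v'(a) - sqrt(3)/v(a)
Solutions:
 v(a) = -sqrt(C1 + 2*sqrt(3)*a)
 v(a) = sqrt(C1 + 2*sqrt(3)*a)


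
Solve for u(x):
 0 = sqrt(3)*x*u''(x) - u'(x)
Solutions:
 u(x) = C1 + C2*x^(sqrt(3)/3 + 1)


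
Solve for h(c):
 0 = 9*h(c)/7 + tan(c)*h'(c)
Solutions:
 h(c) = C1/sin(c)^(9/7)


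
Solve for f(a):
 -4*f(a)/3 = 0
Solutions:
 f(a) = 0


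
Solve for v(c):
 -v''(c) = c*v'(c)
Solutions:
 v(c) = C1 + C2*erf(sqrt(2)*c/2)


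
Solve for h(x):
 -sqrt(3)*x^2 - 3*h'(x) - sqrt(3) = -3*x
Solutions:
 h(x) = C1 - sqrt(3)*x^3/9 + x^2/2 - sqrt(3)*x/3


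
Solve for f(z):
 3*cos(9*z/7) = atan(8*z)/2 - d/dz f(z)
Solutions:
 f(z) = C1 + z*atan(8*z)/2 - log(64*z^2 + 1)/32 - 7*sin(9*z/7)/3


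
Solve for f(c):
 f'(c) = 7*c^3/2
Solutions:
 f(c) = C1 + 7*c^4/8


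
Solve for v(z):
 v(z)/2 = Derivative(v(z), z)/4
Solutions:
 v(z) = C1*exp(2*z)


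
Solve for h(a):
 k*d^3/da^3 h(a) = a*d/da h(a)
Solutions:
 h(a) = C1 + Integral(C2*airyai(a*(1/k)^(1/3)) + C3*airybi(a*(1/k)^(1/3)), a)


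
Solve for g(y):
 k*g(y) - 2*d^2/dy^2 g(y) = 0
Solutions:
 g(y) = C1*exp(-sqrt(2)*sqrt(k)*y/2) + C2*exp(sqrt(2)*sqrt(k)*y/2)


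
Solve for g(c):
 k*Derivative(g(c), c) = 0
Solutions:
 g(c) = C1


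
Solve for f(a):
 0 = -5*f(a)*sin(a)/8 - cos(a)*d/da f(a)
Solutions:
 f(a) = C1*cos(a)^(5/8)


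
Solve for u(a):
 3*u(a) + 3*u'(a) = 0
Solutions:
 u(a) = C1*exp(-a)


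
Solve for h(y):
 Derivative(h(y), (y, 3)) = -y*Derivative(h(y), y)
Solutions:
 h(y) = C1 + Integral(C2*airyai(-y) + C3*airybi(-y), y)


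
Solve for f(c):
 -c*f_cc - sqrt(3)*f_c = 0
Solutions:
 f(c) = C1 + C2*c^(1 - sqrt(3))


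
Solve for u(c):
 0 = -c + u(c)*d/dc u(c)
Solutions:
 u(c) = -sqrt(C1 + c^2)
 u(c) = sqrt(C1 + c^2)


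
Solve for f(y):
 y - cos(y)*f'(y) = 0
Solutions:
 f(y) = C1 + Integral(y/cos(y), y)


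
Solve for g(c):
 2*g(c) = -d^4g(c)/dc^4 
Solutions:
 g(c) = (C1*sin(2^(3/4)*c/2) + C2*cos(2^(3/4)*c/2))*exp(-2^(3/4)*c/2) + (C3*sin(2^(3/4)*c/2) + C4*cos(2^(3/4)*c/2))*exp(2^(3/4)*c/2)


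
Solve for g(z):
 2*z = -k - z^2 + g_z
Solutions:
 g(z) = C1 + k*z + z^3/3 + z^2


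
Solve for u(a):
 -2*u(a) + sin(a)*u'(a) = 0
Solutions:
 u(a) = C1*(cos(a) - 1)/(cos(a) + 1)


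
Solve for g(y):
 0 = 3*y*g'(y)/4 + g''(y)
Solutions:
 g(y) = C1 + C2*erf(sqrt(6)*y/4)


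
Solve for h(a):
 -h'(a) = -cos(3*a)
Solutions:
 h(a) = C1 + sin(3*a)/3


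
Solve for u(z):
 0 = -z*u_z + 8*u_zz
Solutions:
 u(z) = C1 + C2*erfi(z/4)


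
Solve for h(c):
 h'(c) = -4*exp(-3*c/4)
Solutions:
 h(c) = C1 + 16*exp(-3*c/4)/3


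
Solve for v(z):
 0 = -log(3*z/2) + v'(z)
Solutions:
 v(z) = C1 + z*log(z) - z + z*log(3/2)


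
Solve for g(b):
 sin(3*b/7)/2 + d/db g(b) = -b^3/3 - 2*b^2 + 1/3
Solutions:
 g(b) = C1 - b^4/12 - 2*b^3/3 + b/3 + 7*cos(3*b/7)/6


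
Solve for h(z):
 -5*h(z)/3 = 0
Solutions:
 h(z) = 0


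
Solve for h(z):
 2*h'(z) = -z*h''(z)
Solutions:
 h(z) = C1 + C2/z


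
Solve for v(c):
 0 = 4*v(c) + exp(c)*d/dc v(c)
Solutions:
 v(c) = C1*exp(4*exp(-c))


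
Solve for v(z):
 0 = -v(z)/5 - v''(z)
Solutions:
 v(z) = C1*sin(sqrt(5)*z/5) + C2*cos(sqrt(5)*z/5)


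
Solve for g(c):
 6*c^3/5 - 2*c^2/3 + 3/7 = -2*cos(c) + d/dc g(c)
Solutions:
 g(c) = C1 + 3*c^4/10 - 2*c^3/9 + 3*c/7 + 2*sin(c)


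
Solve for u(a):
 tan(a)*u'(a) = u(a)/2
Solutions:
 u(a) = C1*sqrt(sin(a))


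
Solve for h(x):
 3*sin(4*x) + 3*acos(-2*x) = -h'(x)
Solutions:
 h(x) = C1 - 3*x*acos(-2*x) - 3*sqrt(1 - 4*x^2)/2 + 3*cos(4*x)/4
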